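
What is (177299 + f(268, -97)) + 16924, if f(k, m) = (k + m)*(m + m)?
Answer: 161049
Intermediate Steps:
f(k, m) = 2*m*(k + m) (f(k, m) = (k + m)*(2*m) = 2*m*(k + m))
(177299 + f(268, -97)) + 16924 = (177299 + 2*(-97)*(268 - 97)) + 16924 = (177299 + 2*(-97)*171) + 16924 = (177299 - 33174) + 16924 = 144125 + 16924 = 161049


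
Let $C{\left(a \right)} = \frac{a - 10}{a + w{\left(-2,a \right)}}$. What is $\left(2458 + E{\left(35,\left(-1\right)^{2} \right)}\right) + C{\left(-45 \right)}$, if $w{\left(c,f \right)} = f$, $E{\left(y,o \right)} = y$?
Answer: $\frac{44885}{18} \approx 2493.6$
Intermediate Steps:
$C{\left(a \right)} = \frac{-10 + a}{2 a}$ ($C{\left(a \right)} = \frac{a - 10}{a + a} = \frac{-10 + a}{2 a}$)
$\left(2458 + E{\left(35,\left(-1\right)^{2} \right)}\right) + C{\left(-45 \right)} = \left(2458 + 35\right) + \frac{-10 - 45}{2 \left(-45\right)} = 2493 + \frac{1}{2} \left(- \frac{1}{45}\right) \left(-55\right) = 2493 + \frac{11}{18} = \frac{44885}{18}$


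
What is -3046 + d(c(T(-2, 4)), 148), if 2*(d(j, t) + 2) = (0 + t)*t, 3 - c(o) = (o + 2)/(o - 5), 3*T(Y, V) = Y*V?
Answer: 7904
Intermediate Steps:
T(Y, V) = V*Y/3 (T(Y, V) = (Y*V)/3 = (V*Y)/3 = V*Y/3)
c(o) = 3 - (2 + o)/(-5 + o) (c(o) = 3 - (o + 2)/(o - 5) = 3 - (2 + o)/(-5 + o))
d(j, t) = -2 + t**2/2 (d(j, t) = -2 + ((0 + t)*t)/2 = -2 + (t*t)/2 = -2 + t**2/2)
-3046 + d(c(T(-2, 4)), 148) = -3046 + (-2 + (1/2)*148**2) = -3046 + (-2 + (1/2)*21904) = -3046 + (-2 + 10952) = -3046 + 10950 = 7904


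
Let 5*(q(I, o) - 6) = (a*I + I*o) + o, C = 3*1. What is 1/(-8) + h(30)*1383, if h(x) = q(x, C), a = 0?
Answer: 1360867/40 ≈ 34022.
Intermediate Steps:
C = 3
q(I, o) = 6 + o/5 + I*o/5 (q(I, o) = 6 + ((0*I + I*o) + o)/5 = 6 + ((0 + I*o) + o)/5 = 6 + (I*o + o)/5 = 6 + (o + I*o)/5 = 6 + (o/5 + I*o/5) = 6 + o/5 + I*o/5)
h(x) = 33/5 + 3*x/5 (h(x) = 6 + (1/5)*3 + (1/5)*x*3 = 6 + 3/5 + 3*x/5 = 33/5 + 3*x/5)
1/(-8) + h(30)*1383 = 1/(-8) + (33/5 + (3/5)*30)*1383 = -1/8 + (33/5 + 18)*1383 = -1/8 + (123/5)*1383 = -1/8 + 170109/5 = 1360867/40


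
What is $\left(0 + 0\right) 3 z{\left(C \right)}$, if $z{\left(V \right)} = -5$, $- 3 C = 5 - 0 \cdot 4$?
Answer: $0$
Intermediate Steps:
$C = - \frac{5}{3}$ ($C = - \frac{5 - 0 \cdot 4}{3} = - \frac{5 - 0}{3} = - \frac{5 + 0}{3} = \left(- \frac{1}{3}\right) 5 = - \frac{5}{3} \approx -1.6667$)
$\left(0 + 0\right) 3 z{\left(C \right)} = \left(0 + 0\right) 3 \left(-5\right) = 0 \cdot 3 \left(-5\right) = 0 \left(-5\right) = 0$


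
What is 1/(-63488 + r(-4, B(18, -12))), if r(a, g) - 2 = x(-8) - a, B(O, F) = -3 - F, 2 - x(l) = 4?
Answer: -1/63484 ≈ -1.5752e-5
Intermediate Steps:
x(l) = -2 (x(l) = 2 - 1*4 = 2 - 4 = -2)
r(a, g) = -a (r(a, g) = 2 + (-2 - a) = -a)
1/(-63488 + r(-4, B(18, -12))) = 1/(-63488 - 1*(-4)) = 1/(-63488 + 4) = 1/(-63484) = -1/63484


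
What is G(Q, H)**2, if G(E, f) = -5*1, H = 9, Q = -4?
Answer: 25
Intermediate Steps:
G(E, f) = -5
G(Q, H)**2 = (-5)**2 = 25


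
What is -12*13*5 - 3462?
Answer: -4242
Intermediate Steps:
-12*13*5 - 3462 = -156*5 - 3462 = -780 - 3462 = -4242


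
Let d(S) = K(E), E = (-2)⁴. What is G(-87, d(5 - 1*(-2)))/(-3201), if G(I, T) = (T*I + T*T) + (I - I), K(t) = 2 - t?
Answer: -1414/3201 ≈ -0.44174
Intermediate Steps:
E = 16
d(S) = -14 (d(S) = 2 - 1*16 = 2 - 16 = -14)
G(I, T) = T² + I*T (G(I, T) = (I*T + T²) + 0 = (T² + I*T) + 0 = T² + I*T)
G(-87, d(5 - 1*(-2)))/(-3201) = -14*(-87 - 14)/(-3201) = -14*(-101)*(-1/3201) = 1414*(-1/3201) = -1414/3201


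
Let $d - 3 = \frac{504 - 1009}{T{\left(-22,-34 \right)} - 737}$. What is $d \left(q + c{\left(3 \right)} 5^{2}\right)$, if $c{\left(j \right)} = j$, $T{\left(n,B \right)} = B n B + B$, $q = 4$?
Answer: $\frac{6250006}{26203} \approx 238.52$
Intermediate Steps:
$T{\left(n,B \right)} = B + n B^{2}$ ($T{\left(n,B \right)} = n B^{2} + B = B + n B^{2}$)
$d = \frac{79114}{26203}$ ($d = 3 + \frac{504 - 1009}{- 34 \left(1 - -748\right) - 737} = 3 - \frac{505}{- 34 \left(1 + 748\right) - 737} = 3 - \frac{505}{\left(-34\right) 749 - 737} = 3 - \frac{505}{-25466 - 737} = 3 - \frac{505}{-26203} = 3 - - \frac{505}{26203} = 3 + \frac{505}{26203} = \frac{79114}{26203} \approx 3.0193$)
$d \left(q + c{\left(3 \right)} 5^{2}\right) = \frac{79114 \left(4 + 3 \cdot 5^{2}\right)}{26203} = \frac{79114 \left(4 + 3 \cdot 25\right)}{26203} = \frac{79114 \left(4 + 75\right)}{26203} = \frac{79114}{26203} \cdot 79 = \frac{6250006}{26203}$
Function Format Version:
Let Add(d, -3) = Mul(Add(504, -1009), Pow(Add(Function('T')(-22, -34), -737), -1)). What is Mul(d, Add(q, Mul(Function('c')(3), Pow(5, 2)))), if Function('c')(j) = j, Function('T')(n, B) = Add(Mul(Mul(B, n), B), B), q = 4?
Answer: Rational(6250006, 26203) ≈ 238.52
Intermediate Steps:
Function('T')(n, B) = Add(B, Mul(n, Pow(B, 2))) (Function('T')(n, B) = Add(Mul(n, Pow(B, 2)), B) = Add(B, Mul(n, Pow(B, 2))))
d = Rational(79114, 26203) (d = Add(3, Mul(Add(504, -1009), Pow(Add(Mul(-34, Add(1, Mul(-34, -22))), -737), -1))) = Add(3, Mul(-505, Pow(Add(Mul(-34, Add(1, 748)), -737), -1))) = Add(3, Mul(-505, Pow(Add(Mul(-34, 749), -737), -1))) = Add(3, Mul(-505, Pow(Add(-25466, -737), -1))) = Add(3, Mul(-505, Pow(-26203, -1))) = Add(3, Mul(-505, Rational(-1, 26203))) = Add(3, Rational(505, 26203)) = Rational(79114, 26203) ≈ 3.0193)
Mul(d, Add(q, Mul(Function('c')(3), Pow(5, 2)))) = Mul(Rational(79114, 26203), Add(4, Mul(3, Pow(5, 2)))) = Mul(Rational(79114, 26203), Add(4, Mul(3, 25))) = Mul(Rational(79114, 26203), Add(4, 75)) = Mul(Rational(79114, 26203), 79) = Rational(6250006, 26203)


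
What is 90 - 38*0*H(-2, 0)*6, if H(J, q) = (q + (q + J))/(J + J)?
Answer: 90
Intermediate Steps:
H(J, q) = (J + 2*q)/(2*J) (H(J, q) = (q + (J + q))/((2*J)) = (J + 2*q)*(1/(2*J)) = (J + 2*q)/(2*J))
90 - 38*0*H(-2, 0)*6 = 90 - 38*0*((0 + (1/2)*(-2))/(-2))*6 = 90 - 38*0*(-(0 - 1)/2)*6 = 90 - 38*0*(-1/2*(-1))*6 = 90 - 38*0*(1/2)*6 = 90 - 0*6 = 90 - 38*0 = 90 + 0 = 90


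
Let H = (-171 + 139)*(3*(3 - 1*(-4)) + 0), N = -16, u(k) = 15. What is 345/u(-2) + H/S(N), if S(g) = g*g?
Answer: 163/8 ≈ 20.375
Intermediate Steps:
S(g) = g**2
H = -672 (H = -32*(3*(3 + 4) + 0) = -32*(3*7 + 0) = -32*(21 + 0) = -32*21 = -672)
345/u(-2) + H/S(N) = 345/15 - 672/((-16)**2) = 345*(1/15) - 672/256 = 23 - 672*1/256 = 23 - 21/8 = 163/8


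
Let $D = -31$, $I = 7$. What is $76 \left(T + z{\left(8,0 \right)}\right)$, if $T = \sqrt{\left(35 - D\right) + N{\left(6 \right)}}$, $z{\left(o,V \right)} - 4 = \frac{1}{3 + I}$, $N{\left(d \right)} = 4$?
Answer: $\frac{1558}{5} + 76 \sqrt{70} \approx 947.46$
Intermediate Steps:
$z{\left(o,V \right)} = \frac{41}{10}$ ($z{\left(o,V \right)} = 4 + \frac{1}{3 + 7} = 4 + \frac{1}{10} = \frac{41}{10}$)
$T = \sqrt{70}$ ($T = \sqrt{\left(35 - -31\right) + 4} = \sqrt{\left(35 + 31\right) + 4} = \sqrt{66 + 4} = \sqrt{70} \approx 8.3666$)
$76 \left(T + z{\left(8,0 \right)}\right) = 76 \left(\sqrt{70} + \frac{41}{10}\right) = 76 \left(\frac{41}{10} + \sqrt{70}\right) = \frac{1558}{5} + 76 \sqrt{70}$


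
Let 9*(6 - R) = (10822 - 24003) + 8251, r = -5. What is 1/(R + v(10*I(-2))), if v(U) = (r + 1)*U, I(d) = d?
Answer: 9/5704 ≈ 0.0015778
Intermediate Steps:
R = 4984/9 (R = 6 - ((10822 - 24003) + 8251)/9 = 6 - (-13181 + 8251)/9 = 6 - ⅑*(-4930) = 6 + 4930/9 = 4984/9 ≈ 553.78)
v(U) = -4*U (v(U) = (-5 + 1)*U = -4*U)
1/(R + v(10*I(-2))) = 1/(4984/9 - 40*(-2)) = 1/(4984/9 - 4*(-20)) = 1/(4984/9 + 80) = 1/(5704/9) = 9/5704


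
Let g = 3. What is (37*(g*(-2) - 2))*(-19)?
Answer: 5624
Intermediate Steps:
(37*(g*(-2) - 2))*(-19) = (37*(3*(-2) - 2))*(-19) = (37*(-6 - 2))*(-19) = (37*(-8))*(-19) = -296*(-19) = 5624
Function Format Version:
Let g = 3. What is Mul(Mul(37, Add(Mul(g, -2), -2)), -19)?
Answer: 5624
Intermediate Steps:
Mul(Mul(37, Add(Mul(g, -2), -2)), -19) = Mul(Mul(37, Add(Mul(3, -2), -2)), -19) = Mul(Mul(37, Add(-6, -2)), -19) = Mul(Mul(37, -8), -19) = Mul(-296, -19) = 5624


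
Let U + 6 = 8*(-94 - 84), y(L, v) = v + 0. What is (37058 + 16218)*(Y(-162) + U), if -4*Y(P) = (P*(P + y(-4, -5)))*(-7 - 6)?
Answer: 4608134258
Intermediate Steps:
y(L, v) = v
U = -1430 (U = -6 + 8*(-94 - 84) = -6 + 8*(-178) = -6 - 1424 = -1430)
Y(P) = 13*P*(-5 + P)/4 (Y(P) = -P*(P - 5)*(-7 - 6)/4 = -P*(-5 + P)*(-13)/4 = -(-13)*P*(-5 + P)/4 = 13*P*(-5 + P)/4)
(37058 + 16218)*(Y(-162) + U) = (37058 + 16218)*((13/4)*(-162)*(-5 - 162) - 1430) = 53276*((13/4)*(-162)*(-167) - 1430) = 53276*(175851/2 - 1430) = 53276*(172991/2) = 4608134258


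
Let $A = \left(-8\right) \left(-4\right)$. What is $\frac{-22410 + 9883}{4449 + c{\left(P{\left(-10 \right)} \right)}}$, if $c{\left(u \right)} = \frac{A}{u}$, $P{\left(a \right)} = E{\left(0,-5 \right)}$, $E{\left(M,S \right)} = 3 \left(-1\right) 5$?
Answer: $- \frac{187905}{66703} \approx -2.817$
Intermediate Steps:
$E{\left(M,S \right)} = -15$ ($E{\left(M,S \right)} = \left(-3\right) 5 = -15$)
$P{\left(a \right)} = -15$
$A = 32$
$c{\left(u \right)} = \frac{32}{u}$
$\frac{-22410 + 9883}{4449 + c{\left(P{\left(-10 \right)} \right)}} = \frac{-22410 + 9883}{4449 + \frac{32}{-15}} = - \frac{12527}{4449 + 32 \left(- \frac{1}{15}\right)} = - \frac{12527}{4449 - \frac{32}{15}} = - \frac{12527}{\frac{66703}{15}} = \left(-12527\right) \frac{15}{66703} = - \frac{187905}{66703}$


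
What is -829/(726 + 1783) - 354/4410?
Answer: -757346/1844115 ≈ -0.41068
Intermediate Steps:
-829/(726 + 1783) - 354/4410 = -829/2509 - 354*1/4410 = -829*1/2509 - 59/735 = -829/2509 - 59/735 = -757346/1844115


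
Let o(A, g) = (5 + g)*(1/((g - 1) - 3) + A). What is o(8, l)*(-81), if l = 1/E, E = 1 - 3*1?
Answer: -2835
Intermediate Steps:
E = -2 (E = 1 - 3 = -2)
l = -½ (l = 1/(-2) = -½ ≈ -0.50000)
o(A, g) = (5 + g)*(A + 1/(-4 + g)) (o(A, g) = (5 + g)*(1/((-1 + g) - 3) + A) = (5 + g)*(1/(-4 + g) + A) = (5 + g)*(A + 1/(-4 + g)))
o(8, l)*(-81) = ((5 - ½ - 20*8 + 8*(-½) + 8*(-½)²)/(-4 - ½))*(-81) = ((5 - ½ - 160 - 4 + 8*(¼))/(-9/2))*(-81) = -2*(5 - ½ - 160 - 4 + 2)/9*(-81) = -2/9*(-315/2)*(-81) = 35*(-81) = -2835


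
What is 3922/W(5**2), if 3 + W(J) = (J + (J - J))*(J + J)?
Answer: 3922/1247 ≈ 3.1451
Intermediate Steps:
W(J) = -3 + 2*J**2 (W(J) = -3 + (J + (J - J))*(J + J) = -3 + (J + 0)*(2*J) = -3 + J*(2*J) = -3 + 2*J**2)
3922/W(5**2) = 3922/(-3 + 2*(5**2)**2) = 3922/(-3 + 2*25**2) = 3922/(-3 + 2*625) = 3922/(-3 + 1250) = 3922/1247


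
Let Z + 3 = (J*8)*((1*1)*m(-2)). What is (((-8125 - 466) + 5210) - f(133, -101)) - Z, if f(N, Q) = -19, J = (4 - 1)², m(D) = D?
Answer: -3215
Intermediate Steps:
J = 9 (J = 3² = 9)
Z = -147 (Z = -3 + (9*8)*((1*1)*(-2)) = -3 + 72*(1*(-2)) = -3 + 72*(-2) = -3 - 144 = -147)
(((-8125 - 466) + 5210) - f(133, -101)) - Z = (((-8125 - 466) + 5210) - 1*(-19)) - 1*(-147) = ((-8591 + 5210) + 19) + 147 = (-3381 + 19) + 147 = -3362 + 147 = -3215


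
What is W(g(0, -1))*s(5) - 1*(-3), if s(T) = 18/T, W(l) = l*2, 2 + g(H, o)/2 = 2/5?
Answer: -501/25 ≈ -20.040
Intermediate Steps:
g(H, o) = -16/5 (g(H, o) = -4 + 2*(2/5) = -4 + 2*(2*(⅕)) = -4 + 2*(⅖) = -4 + ⅘ = -16/5)
W(l) = 2*l
W(g(0, -1))*s(5) - 1*(-3) = (2*(-16/5))*(18/5) - 1*(-3) = -576/(5*5) + 3 = -32/5*18/5 + 3 = -576/25 + 3 = -501/25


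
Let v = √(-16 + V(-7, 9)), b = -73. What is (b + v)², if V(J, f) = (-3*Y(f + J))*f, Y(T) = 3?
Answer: (73 - I*√97)² ≈ 5232.0 - 1437.9*I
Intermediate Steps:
V(J, f) = -9*f (V(J, f) = (-3*3)*f = -9*f)
v = I*√97 (v = √(-16 - 9*9) = √(-16 - 81) = √(-97) = I*√97 ≈ 9.8489*I)
(b + v)² = (-73 + I*√97)²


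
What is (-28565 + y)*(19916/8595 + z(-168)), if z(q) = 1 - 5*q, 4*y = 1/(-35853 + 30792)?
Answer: -598782827779253/24856740 ≈ -2.4089e+7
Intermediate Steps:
y = -1/20244 (y = 1/(4*(-35853 + 30792)) = (¼)/(-5061) = (¼)*(-1/5061) = -1/20244 ≈ -4.9397e-5)
(-28565 + y)*(19916/8595 + z(-168)) = (-28565 - 1/20244)*(19916/8595 + (1 - 5*(-168))) = -578269861*(19916*(1/8595) + (1 + 840))/20244 = -578269861*(19916/8595 + 841)/20244 = -578269861/20244*7248311/8595 = -598782827779253/24856740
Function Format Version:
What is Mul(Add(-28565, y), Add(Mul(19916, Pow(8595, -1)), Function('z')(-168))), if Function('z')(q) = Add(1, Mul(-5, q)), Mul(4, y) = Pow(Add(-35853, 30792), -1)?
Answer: Rational(-598782827779253, 24856740) ≈ -2.4089e+7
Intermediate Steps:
y = Rational(-1, 20244) (y = Mul(Rational(1, 4), Pow(Add(-35853, 30792), -1)) = Mul(Rational(1, 4), Pow(-5061, -1)) = Mul(Rational(1, 4), Rational(-1, 5061)) = Rational(-1, 20244) ≈ -4.9397e-5)
Mul(Add(-28565, y), Add(Mul(19916, Pow(8595, -1)), Function('z')(-168))) = Mul(Add(-28565, Rational(-1, 20244)), Add(Mul(19916, Pow(8595, -1)), Add(1, Mul(-5, -168)))) = Mul(Rational(-578269861, 20244), Add(Mul(19916, Rational(1, 8595)), Add(1, 840))) = Mul(Rational(-578269861, 20244), Add(Rational(19916, 8595), 841)) = Mul(Rational(-578269861, 20244), Rational(7248311, 8595)) = Rational(-598782827779253, 24856740)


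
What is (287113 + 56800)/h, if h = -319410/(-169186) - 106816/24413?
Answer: -710238435000917/5137007723 ≈ -1.3826e+5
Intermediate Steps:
h = -5137007723/2065168909 (h = -319410*(-1/169186) - 106816*1/24413 = 159705/84593 - 106816/24413 = -5137007723/2065168909 ≈ -2.4874)
(287113 + 56800)/h = (287113 + 56800)/(-5137007723/2065168909) = 343913*(-2065168909/5137007723) = -710238435000917/5137007723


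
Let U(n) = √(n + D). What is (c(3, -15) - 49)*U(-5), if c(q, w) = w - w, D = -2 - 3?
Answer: -49*I*√10 ≈ -154.95*I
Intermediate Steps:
D = -5
U(n) = √(-5 + n) (U(n) = √(n - 5) = √(-5 + n))
c(q, w) = 0
(c(3, -15) - 49)*U(-5) = (0 - 49)*√(-5 - 5) = -49*I*√10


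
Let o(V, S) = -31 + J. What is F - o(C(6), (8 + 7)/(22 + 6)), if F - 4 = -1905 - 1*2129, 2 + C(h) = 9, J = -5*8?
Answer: -3959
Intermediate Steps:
J = -40
C(h) = 7 (C(h) = -2 + 9 = 7)
o(V, S) = -71 (o(V, S) = -31 - 40 = -71)
F = -4030 (F = 4 + (-1905 - 1*2129) = 4 + (-1905 - 2129) = 4 - 4034 = -4030)
F - o(C(6), (8 + 7)/(22 + 6)) = -4030 - 1*(-71) = -4030 + 71 = -3959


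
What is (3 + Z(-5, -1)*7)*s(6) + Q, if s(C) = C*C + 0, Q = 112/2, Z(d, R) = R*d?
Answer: 1424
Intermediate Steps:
Q = 56 (Q = 112*(½) = 56)
s(C) = C² (s(C) = C² + 0 = C²)
(3 + Z(-5, -1)*7)*s(6) + Q = (3 - 1*(-5)*7)*6² + 56 = (3 + 5*7)*36 + 56 = (3 + 35)*36 + 56 = 38*36 + 56 = 1368 + 56 = 1424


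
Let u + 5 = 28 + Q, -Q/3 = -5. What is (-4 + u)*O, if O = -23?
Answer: -782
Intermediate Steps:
Q = 15 (Q = -3*(-5) = 15)
u = 38 (u = -5 + (28 + 15) = -5 + 43 = 38)
(-4 + u)*O = (-4 + 38)*(-23) = 34*(-23) = -782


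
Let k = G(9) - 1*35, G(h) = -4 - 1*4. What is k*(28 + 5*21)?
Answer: -5719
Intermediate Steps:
G(h) = -8 (G(h) = -4 - 4 = -8)
k = -43 (k = -8 - 1*35 = -8 - 35 = -43)
k*(28 + 5*21) = -43*(28 + 5*21) = -43*(28 + 105) = -43*133 = -5719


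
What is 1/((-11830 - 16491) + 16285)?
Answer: -1/12036 ≈ -8.3084e-5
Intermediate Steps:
1/((-11830 - 16491) + 16285) = 1/(-28321 + 16285) = 1/(-12036) = -1/12036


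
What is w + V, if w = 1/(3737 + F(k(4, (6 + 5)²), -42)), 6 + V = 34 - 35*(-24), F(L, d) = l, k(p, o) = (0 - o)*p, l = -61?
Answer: 3190769/3676 ≈ 868.00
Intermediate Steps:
k(p, o) = -o*p (k(p, o) = (-o)*p = -o*p)
F(L, d) = -61
V = 868 (V = -6 + (34 - 35*(-24)) = -6 + (34 + 840) = -6 + 874 = 868)
w = 1/3676 (w = 1/(3737 - 61) = 1/3676 ≈ 0.00027203)
w + V = 1/3676 + 868 = 3190769/3676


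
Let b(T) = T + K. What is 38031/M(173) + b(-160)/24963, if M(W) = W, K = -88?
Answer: 949324949/4318599 ≈ 219.82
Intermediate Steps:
b(T) = -88 + T (b(T) = T - 88 = -88 + T)
38031/M(173) + b(-160)/24963 = 38031/173 + (-88 - 160)/24963 = 38031*(1/173) - 248*1/24963 = 38031/173 - 248/24963 = 949324949/4318599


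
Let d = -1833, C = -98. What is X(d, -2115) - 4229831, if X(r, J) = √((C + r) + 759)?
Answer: -4229831 + 2*I*√293 ≈ -4.2298e+6 + 34.234*I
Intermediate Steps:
X(r, J) = √(661 + r) (X(r, J) = √((-98 + r) + 759) = √(661 + r))
X(d, -2115) - 4229831 = √(661 - 1833) - 4229831 = √(-1172) - 4229831 = 2*I*√293 - 4229831 = -4229831 + 2*I*√293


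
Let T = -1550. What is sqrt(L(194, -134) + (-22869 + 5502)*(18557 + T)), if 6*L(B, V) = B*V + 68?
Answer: I*sqrt(2658284013)/3 ≈ 17186.0*I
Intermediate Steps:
L(B, V) = 34/3 + B*V/6 (L(B, V) = (B*V + 68)/6 = (68 + B*V)/6 = 34/3 + B*V/6)
sqrt(L(194, -134) + (-22869 + 5502)*(18557 + T)) = sqrt((34/3 + (1/6)*194*(-134)) + (-22869 + 5502)*(18557 - 1550)) = sqrt((34/3 - 12998/3) - 17367*17007) = sqrt(-12964/3 - 295360569) = sqrt(-886094671/3) = I*sqrt(2658284013)/3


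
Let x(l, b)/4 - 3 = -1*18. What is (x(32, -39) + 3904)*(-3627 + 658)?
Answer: -11412836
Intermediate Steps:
x(l, b) = -60 (x(l, b) = 12 + 4*(-1*18) = 12 + 4*(-18) = 12 - 72 = -60)
(x(32, -39) + 3904)*(-3627 + 658) = (-60 + 3904)*(-3627 + 658) = 3844*(-2969) = -11412836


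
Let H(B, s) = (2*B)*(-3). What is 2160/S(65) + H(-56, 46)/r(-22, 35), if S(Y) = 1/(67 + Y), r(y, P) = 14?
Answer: 285144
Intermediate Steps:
H(B, s) = -6*B
2160/S(65) + H(-56, 46)/r(-22, 35) = 2160/(1/(67 + 65)) - 6*(-56)/14 = 2160/(1/132) + 336*(1/14) = 2160/(1/132) + 24 = 2160*132 + 24 = 285120 + 24 = 285144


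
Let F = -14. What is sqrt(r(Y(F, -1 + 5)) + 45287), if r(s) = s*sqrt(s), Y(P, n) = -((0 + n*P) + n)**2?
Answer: sqrt(45287 - 140608*I) ≈ 310.65 - 226.31*I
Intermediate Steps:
Y(P, n) = -(n + P*n)**2 (Y(P, n) = -((0 + P*n) + n)**2 = -(P*n + n)**2 = -(n + P*n)**2)
r(s) = s**(3/2)
sqrt(r(Y(F, -1 + 5)) + 45287) = sqrt((-(-1 + 5)**2*(1 - 14)**2)**(3/2) + 45287) = sqrt((-1*4**2*(-13)**2)**(3/2) + 45287) = sqrt((-1*16*169)**(3/2) + 45287) = sqrt((-2704)**(3/2) + 45287) = sqrt(-140608*I + 45287) = sqrt(45287 - 140608*I)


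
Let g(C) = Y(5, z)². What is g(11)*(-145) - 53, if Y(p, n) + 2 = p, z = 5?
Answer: -1358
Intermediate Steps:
Y(p, n) = -2 + p
g(C) = 9 (g(C) = (-2 + 5)² = 3² = 9)
g(11)*(-145) - 53 = 9*(-145) - 53 = -1305 - 53 = -1358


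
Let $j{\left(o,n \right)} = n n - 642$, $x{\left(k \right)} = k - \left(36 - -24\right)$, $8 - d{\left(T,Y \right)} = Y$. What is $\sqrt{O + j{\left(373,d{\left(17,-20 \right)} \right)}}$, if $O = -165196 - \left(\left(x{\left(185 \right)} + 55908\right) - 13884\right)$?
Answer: $i \sqrt{207203} \approx 455.2 i$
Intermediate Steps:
$d{\left(T,Y \right)} = 8 - Y$
$x{\left(k \right)} = -60 + k$ ($x{\left(k \right)} = k - \left(36 + 24\right) = k - 60 = -60 + k$)
$j{\left(o,n \right)} = -642 + n^{2}$ ($j{\left(o,n \right)} = n^{2} - 642 = -642 + n^{2}$)
$O = -207345$ ($O = -165196 - \left(\left(\left(-60 + 185\right) + 55908\right) - 13884\right) = -165196 - \left(\left(125 + 55908\right) - 13884\right) = -165196 - \left(56033 - 13884\right) = -165196 - 42149 = -207345$)
$\sqrt{O + j{\left(373,d{\left(17,-20 \right)} \right)}} = \sqrt{-207345 - \left(642 - \left(8 - -20\right)^{2}\right)} = \sqrt{-207345 - \left(642 - \left(8 + 20\right)^{2}\right)} = \sqrt{-207345 - \left(642 - 28^{2}\right)} = \sqrt{-207345 + \left(-642 + 784\right)} = \sqrt{-207345 + 142} = \sqrt{-207203} = i \sqrt{207203}$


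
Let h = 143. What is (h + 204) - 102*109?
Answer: -10771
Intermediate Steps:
(h + 204) - 102*109 = (143 + 204) - 102*109 = 347 - 11118 = -10771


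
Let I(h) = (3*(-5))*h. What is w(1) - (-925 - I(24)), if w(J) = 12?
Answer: 577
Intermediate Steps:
I(h) = -15*h
w(1) - (-925 - I(24)) = 12 - (-925 - (-15)*24) = 12 - (-925 - 1*(-360)) = 12 - (-925 + 360) = 12 - 1*(-565) = 12 + 565 = 577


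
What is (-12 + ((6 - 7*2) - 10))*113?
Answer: -3390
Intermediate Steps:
(-12 + ((6 - 7*2) - 10))*113 = (-12 + ((6 - 14) - 10))*113 = (-12 + (-8 - 10))*113 = (-12 - 18)*113 = -30*113 = -3390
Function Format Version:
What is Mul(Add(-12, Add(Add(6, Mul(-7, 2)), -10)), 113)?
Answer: -3390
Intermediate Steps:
Mul(Add(-12, Add(Add(6, Mul(-7, 2)), -10)), 113) = Mul(Add(-12, Add(Add(6, -14), -10)), 113) = Mul(Add(-12, Add(-8, -10)), 113) = Mul(Add(-12, -18), 113) = Mul(-30, 113) = -3390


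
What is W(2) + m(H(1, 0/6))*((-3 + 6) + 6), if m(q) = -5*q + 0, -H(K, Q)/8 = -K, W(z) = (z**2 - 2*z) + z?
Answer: -358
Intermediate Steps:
W(z) = z**2 - z
H(K, Q) = 8*K (H(K, Q) = -(-8)*K = 8*K)
m(q) = -5*q
W(2) + m(H(1, 0/6))*((-3 + 6) + 6) = 2*(-1 + 2) + (-40)*((-3 + 6) + 6) = 2*1 + (-5*8)*(3 + 6) = 2 - 40*9 = 2 - 360 = -358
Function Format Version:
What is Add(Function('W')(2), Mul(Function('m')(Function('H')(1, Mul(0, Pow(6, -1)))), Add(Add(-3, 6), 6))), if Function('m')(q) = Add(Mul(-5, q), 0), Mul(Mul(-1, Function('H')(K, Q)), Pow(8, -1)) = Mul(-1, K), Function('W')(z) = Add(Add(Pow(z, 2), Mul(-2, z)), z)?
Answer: -358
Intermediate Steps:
Function('W')(z) = Add(Pow(z, 2), Mul(-1, z))
Function('H')(K, Q) = Mul(8, K) (Function('H')(K, Q) = Mul(-8, Mul(-1, K)) = Mul(8, K))
Function('m')(q) = Mul(-5, q)
Add(Function('W')(2), Mul(Function('m')(Function('H')(1, Mul(0, Pow(6, -1)))), Add(Add(-3, 6), 6))) = Add(Mul(2, Add(-1, 2)), Mul(Mul(-5, Mul(8, 1)), Add(Add(-3, 6), 6))) = Add(Mul(2, 1), Mul(Mul(-5, 8), Add(3, 6))) = Add(2, Mul(-40, 9)) = Add(2, -360) = -358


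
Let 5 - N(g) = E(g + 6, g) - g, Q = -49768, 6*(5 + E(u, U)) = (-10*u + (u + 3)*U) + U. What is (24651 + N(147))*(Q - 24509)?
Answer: -3151795941/2 ≈ -1.5759e+9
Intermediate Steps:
E(u, U) = -5 - 5*u/3 + U/6 + U*(3 + u)/6 (E(u, U) = -5 + ((-10*u + (u + 3)*U) + U)/6 = -5 + ((-10*u + (3 + u)*U) + U)/6 = -5 + ((-10*u + U*(3 + u)) + U)/6 = -5 + (U - 10*u + U*(3 + u))/6 = -5 + (-5*u/3 + U/6 + U*(3 + u)/6) = -5 - 5*u/3 + U/6 + U*(3 + u)/6)
N(g) = 20 + 2*g - g*(6 + g)/6 (N(g) = 5 - ((-5 - 5*(g + 6)/3 + 2*g/3 + g*(g + 6)/6) - g) = 5 - ((-5 - 5*(6 + g)/3 + 2*g/3 + g*(6 + g)/6) - g) = 5 - ((-5 + (-10 - 5*g/3) + 2*g/3 + g*(6 + g)/6) - g) = 5 - ((-15 - g + g*(6 + g)/6) - g) = 5 - (-15 - 2*g + g*(6 + g)/6) = 5 + (15 + 2*g - g*(6 + g)/6) = 20 + 2*g - g*(6 + g)/6)
(24651 + N(147))*(Q - 24509) = (24651 + (20 + 147 - ⅙*147²))*(-49768 - 24509) = (24651 + (20 + 147 - ⅙*21609))*(-74277) = (24651 + (20 + 147 - 7203/2))*(-74277) = (24651 - 6869/2)*(-74277) = (42433/2)*(-74277) = -3151795941/2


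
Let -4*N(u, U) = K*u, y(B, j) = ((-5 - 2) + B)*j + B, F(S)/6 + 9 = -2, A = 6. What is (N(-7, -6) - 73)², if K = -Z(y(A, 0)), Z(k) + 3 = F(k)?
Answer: 36481/16 ≈ 2280.1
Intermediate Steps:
F(S) = -66 (F(S) = -54 + 6*(-2) = -54 - 12 = -66)
y(B, j) = B + j*(-7 + B) (y(B, j) = (-7 + B)*j + B = j*(-7 + B) + B = B + j*(-7 + B))
Z(k) = -69 (Z(k) = -3 - 66 = -69)
K = 69 (K = -1*(-69) = 69)
N(u, U) = -69*u/4
(N(-7, -6) - 73)² = (-69/4*(-7) - 73)² = (483/4 - 73)² = (191/4)² = 36481/16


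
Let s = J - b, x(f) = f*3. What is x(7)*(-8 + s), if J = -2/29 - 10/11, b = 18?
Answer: -180726/319 ≈ -566.54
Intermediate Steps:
x(f) = 3*f
J = -312/319 (J = -2*1/29 - 10*1/11 = -2/29 - 10/11 = -312/319 ≈ -0.97806)
s = -6054/319 (s = -312/319 - 1*18 = -312/319 - 18 = -6054/319 ≈ -18.978)
x(7)*(-8 + s) = (3*7)*(-8 - 6054/319) = 21*(-8606/319) = -180726/319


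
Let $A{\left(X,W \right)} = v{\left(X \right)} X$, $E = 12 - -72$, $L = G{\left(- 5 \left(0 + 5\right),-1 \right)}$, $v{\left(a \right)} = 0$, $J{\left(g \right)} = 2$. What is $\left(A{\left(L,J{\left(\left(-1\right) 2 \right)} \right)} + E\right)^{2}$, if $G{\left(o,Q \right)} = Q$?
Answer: $7056$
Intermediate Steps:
$L = -1$
$E = 84$ ($E = 12 + 72 = 84$)
$A{\left(X,W \right)} = 0$ ($A{\left(X,W \right)} = 0 X = 0$)
$\left(A{\left(L,J{\left(\left(-1\right) 2 \right)} \right)} + E\right)^{2} = \left(0 + 84\right)^{2} = 84^{2} = 7056$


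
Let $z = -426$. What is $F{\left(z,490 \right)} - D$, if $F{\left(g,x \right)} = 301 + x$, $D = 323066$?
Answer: $-322275$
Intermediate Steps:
$F{\left(z,490 \right)} - D = \left(301 + 490\right) - 323066 = 791 - 323066 = -322275$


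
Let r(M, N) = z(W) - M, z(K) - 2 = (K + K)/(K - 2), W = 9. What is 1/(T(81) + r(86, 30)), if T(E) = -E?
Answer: -7/1137 ≈ -0.0061565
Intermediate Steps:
z(K) = 2 + 2*K/(-2 + K) (z(K) = 2 + (K + K)/(K - 2) = 2 + (2*K)/(-2 + K) = 2 + 2*K/(-2 + K))
r(M, N) = 32/7 - M (r(M, N) = 4*(-1 + 9)/(-2 + 9) - M = 4*8/7 - M = 4*(⅐)*8 - M = 32/7 - M)
1/(T(81) + r(86, 30)) = 1/(-1*81 + (32/7 - 1*86)) = 1/(-81 + (32/7 - 86)) = 1/(-81 - 570/7) = 1/(-1137/7) = -7/1137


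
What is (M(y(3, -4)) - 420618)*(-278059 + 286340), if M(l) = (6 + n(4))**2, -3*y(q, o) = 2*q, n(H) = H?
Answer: -3482309558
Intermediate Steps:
y(q, o) = -2*q/3
M(l) = 100 (M(l) = (6 + 4)**2 = 10**2 = 100)
(M(y(3, -4)) - 420618)*(-278059 + 286340) = (100 - 420618)*(-278059 + 286340) = -420518*8281 = -3482309558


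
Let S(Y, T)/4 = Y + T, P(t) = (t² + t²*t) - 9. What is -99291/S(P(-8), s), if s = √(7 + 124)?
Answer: 45375987/834872 + 99291*√131/834872 ≈ 55.712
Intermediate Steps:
P(t) = -9 + t² + t³ (P(t) = (t² + t³) - 9 = -9 + t² + t³)
s = √131 ≈ 11.446
S(Y, T) = 4*T + 4*Y (S(Y, T) = 4*(Y + T) = 4*(T + Y) = 4*T + 4*Y)
-99291/S(P(-8), s) = -99291/(4*√131 + 4*(-9 + (-8)² + (-8)³)) = -99291/(4*√131 + 4*(-9 + 64 - 512)) = -99291/(4*√131 + 4*(-457)) = -99291/(4*√131 - 1828) = -99291/(-1828 + 4*√131)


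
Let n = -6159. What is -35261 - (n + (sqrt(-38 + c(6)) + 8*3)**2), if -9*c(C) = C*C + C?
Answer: -88906/3 - 128*I*sqrt(6) ≈ -29635.0 - 313.53*I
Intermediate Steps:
c(C) = -C/9 - C**2/9 (c(C) = -(C*C + C)/9 = -(C**2 + C)/9 = -(C + C**2)/9 = -C/9 - C**2/9)
-35261 - (n + (sqrt(-38 + c(6)) + 8*3)**2) = -35261 - (-6159 + (sqrt(-38 - 1/9*6*(1 + 6)) + 8*3)**2) = -35261 - (-6159 + (sqrt(-38 - 1/9*6*7) + 24)**2) = -35261 - (-6159 + (sqrt(-38 - 14/3) + 24)**2) = -35261 - (-6159 + (sqrt(-128/3) + 24)**2) = -35261 - (-6159 + (8*I*sqrt(6)/3 + 24)**2) = -35261 - (-6159 + (24 + 8*I*sqrt(6)/3)**2) = -35261 + (6159 - (24 + 8*I*sqrt(6)/3)**2) = -29102 - (24 + 8*I*sqrt(6)/3)**2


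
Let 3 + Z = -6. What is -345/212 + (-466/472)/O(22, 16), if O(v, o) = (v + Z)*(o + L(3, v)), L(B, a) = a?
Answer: -10067719/6178952 ≈ -1.6294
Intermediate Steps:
Z = -9 (Z = -3 - 6 = -9)
O(v, o) = (-9 + v)*(o + v) (O(v, o) = (v - 9)*(o + v) = (-9 + v)*(o + v))
-345/212 + (-466/472)/O(22, 16) = -345/212 + (-466/472)/(22² - 9*16 - 9*22 + 16*22) = -345*1/212 + (-466*1/472)/(484 - 144 - 198 + 352) = -345/212 - 233/236/494 = -345/212 - 233/236*1/494 = -345/212 - 233/116584 = -10067719/6178952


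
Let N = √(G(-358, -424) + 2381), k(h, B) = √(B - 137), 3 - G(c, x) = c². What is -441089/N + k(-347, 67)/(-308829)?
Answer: I*(-62890*√70 + 136221074781*√31445)/19422255810 ≈ 1243.7*I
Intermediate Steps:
G(c, x) = 3 - c²
k(h, B) = √(-137 + B)
N = 2*I*√31445 (N = √((3 - 1*(-358)²) + 2381) = √((3 - 1*128164) + 2381) = √((3 - 128164) + 2381) = √(-128161 + 2381) = √(-125780) = 2*I*√31445 ≈ 354.65*I)
-441089/N + k(-347, 67)/(-308829) = -441089*(-I*√31445/62890) + √(-137 + 67)/(-308829) = -(-441089)*I*√31445/62890 + √(-70)*(-1/308829) = 441089*I*√31445/62890 + (I*√70)*(-1/308829) = 441089*I*√31445/62890 - I*√70/308829 = -I*√70/308829 + 441089*I*√31445/62890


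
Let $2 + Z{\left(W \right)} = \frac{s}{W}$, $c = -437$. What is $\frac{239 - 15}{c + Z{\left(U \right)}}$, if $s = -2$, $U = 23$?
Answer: $- \frac{5152}{10099} \approx -0.51015$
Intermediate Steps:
$Z{\left(W \right)} = -2 - \frac{2}{W}$
$\frac{239 - 15}{c + Z{\left(U \right)}} = \frac{239 - 15}{-437 - \left(2 + \frac{2}{23}\right)} = \frac{224}{-437 - \frac{48}{23}} = \frac{224}{- \frac{10099}{23}} = 224 \left(- \frac{23}{10099}\right) = - \frac{5152}{10099}$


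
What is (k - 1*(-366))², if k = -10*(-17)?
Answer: 287296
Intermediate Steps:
k = 170
(k - 1*(-366))² = (170 - 1*(-366))² = (170 + 366)² = 536² = 287296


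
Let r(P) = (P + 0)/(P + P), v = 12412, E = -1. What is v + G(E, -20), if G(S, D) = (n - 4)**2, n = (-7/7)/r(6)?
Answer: 12448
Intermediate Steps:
r(P) = 1/2 (r(P) = P/((2*P)) = P*(1/(2*P)) = 1/2)
n = -2 (n = (-7/7)/(1/2) = -7*1/7*2 = -1*2 = -2)
G(S, D) = 36 (G(S, D) = (-2 - 4)**2 = (-6)**2 = 36)
v + G(E, -20) = 12412 + 36 = 12448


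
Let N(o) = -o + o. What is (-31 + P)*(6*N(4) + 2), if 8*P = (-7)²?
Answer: -199/4 ≈ -49.750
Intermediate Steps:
N(o) = 0
P = 49/8 (P = (⅛)*(-7)² = (⅛)*49 = 49/8 ≈ 6.1250)
(-31 + P)*(6*N(4) + 2) = (-31 + 49/8)*(6*0 + 2) = -199*(0 + 2)/8 = -199/8*2 = -199/4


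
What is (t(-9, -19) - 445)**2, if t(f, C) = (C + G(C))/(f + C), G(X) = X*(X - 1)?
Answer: 164378041/784 ≈ 2.0967e+5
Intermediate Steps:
G(X) = X*(-1 + X)
t(f, C) = (C + C*(-1 + C))/(C + f) (t(f, C) = (C + C*(-1 + C))/(f + C) = (C + C*(-1 + C))/(C + f))
(t(-9, -19) - 445)**2 = ((-19)**2/(-19 - 9) - 445)**2 = (361/(-28) - 445)**2 = (361*(-1/28) - 445)**2 = (-361/28 - 445)**2 = (-12821/28)**2 = 164378041/784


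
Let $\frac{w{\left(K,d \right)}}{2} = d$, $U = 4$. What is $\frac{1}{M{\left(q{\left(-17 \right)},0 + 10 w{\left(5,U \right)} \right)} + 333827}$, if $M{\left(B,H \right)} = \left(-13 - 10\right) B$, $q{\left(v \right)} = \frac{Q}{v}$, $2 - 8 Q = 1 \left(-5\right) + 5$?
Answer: $\frac{68}{22700259} \approx 2.9956 \cdot 10^{-6}$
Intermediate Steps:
$w{\left(K,d \right)} = 2 d$
$Q = \frac{1}{4}$ ($Q = \frac{1}{4} - \frac{1 \left(-5\right) + 5}{8} = \frac{1}{4} - \frac{-5 + 5}{8} = \frac{1}{4} - 0 = \frac{1}{4} + 0 = \frac{1}{4} \approx 0.25$)
$q{\left(v \right)} = \frac{1}{4 v}$
$M{\left(B,H \right)} = - 23 B$
$\frac{1}{M{\left(q{\left(-17 \right)},0 + 10 w{\left(5,U \right)} \right)} + 333827} = \frac{1}{- 23 \frac{1}{4 \left(-17\right)} + 333827} = \frac{1}{- 23 \cdot \frac{1}{4} \left(- \frac{1}{17}\right) + 333827} = \frac{1}{\left(-23\right) \left(- \frac{1}{68}\right) + 333827} = \frac{1}{\frac{23}{68} + 333827} = \frac{1}{\frac{22700259}{68}} = \frac{68}{22700259}$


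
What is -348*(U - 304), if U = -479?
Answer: 272484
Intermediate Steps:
-348*(U - 304) = -348*(-479 - 304) = -348*(-783) = 272484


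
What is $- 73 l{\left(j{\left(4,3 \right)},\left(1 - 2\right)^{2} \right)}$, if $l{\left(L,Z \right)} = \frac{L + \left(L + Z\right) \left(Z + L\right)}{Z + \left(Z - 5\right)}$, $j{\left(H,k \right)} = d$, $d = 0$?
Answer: $\frac{73}{3} \approx 24.333$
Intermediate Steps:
$j{\left(H,k \right)} = 0$
$l{\left(L,Z \right)} = \frac{L + \left(L + Z\right)^{2}}{-5 + 2 Z}$ ($l{\left(L,Z \right)} = \frac{L + \left(L + Z\right) \left(L + Z\right)}{Z + \left(Z - 5\right)} = \frac{L + \left(L + Z\right)^{2}}{Z + \left(-5 + Z\right)} = \frac{L + \left(L + Z\right)^{2}}{-5 + 2 Z}$)
$- 73 l{\left(j{\left(4,3 \right)},\left(1 - 2\right)^{2} \right)} = - 73 \frac{0 + \left(0 + \left(1 - 2\right)^{2}\right)^{2}}{-5 + 2 \left(1 - 2\right)^{2}} = - 73 \frac{0 + \left(0 + \left(-1\right)^{2}\right)^{2}}{-5 + 2 \left(-1\right)^{2}} = - 73 \frac{0 + \left(0 + 1\right)^{2}}{-5 + 2 \cdot 1} = - 73 \frac{0 + 1^{2}}{-5 + 2} = - 73 \frac{0 + 1}{-3} = - 73 \left(\left(- \frac{1}{3}\right) 1\right) = \left(-73\right) \left(- \frac{1}{3}\right) = \frac{73}{3}$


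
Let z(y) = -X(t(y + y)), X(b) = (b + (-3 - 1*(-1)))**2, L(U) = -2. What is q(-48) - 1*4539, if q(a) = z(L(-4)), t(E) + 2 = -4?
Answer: -4603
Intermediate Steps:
t(E) = -6 (t(E) = -2 - 4 = -6)
X(b) = (-2 + b)**2 (X(b) = (b + (-3 + 1))**2 = (b - 2)**2 = (-2 + b)**2)
z(y) = -64 (z(y) = -(-2 - 6)**2 = -1*(-8)**2 = -1*64 = -64)
q(a) = -64
q(-48) - 1*4539 = -64 - 1*4539 = -64 - 4539 = -4603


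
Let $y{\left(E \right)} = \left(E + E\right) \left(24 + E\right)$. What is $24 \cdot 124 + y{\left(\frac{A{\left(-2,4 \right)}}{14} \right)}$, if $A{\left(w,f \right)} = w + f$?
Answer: $\frac{146162}{49} \approx 2982.9$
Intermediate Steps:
$A{\left(w,f \right)} = f + w$
$y{\left(E \right)} = 2 E \left(24 + E\right)$
$24 \cdot 124 + y{\left(\frac{A{\left(-2,4 \right)}}{14} \right)} = 24 \cdot 124 + 2 \frac{4 - 2}{14} \left(24 + \frac{4 - 2}{14}\right) = 2976 + 2 \cdot 2 \cdot \frac{1}{14} \left(24 + 2 \cdot \frac{1}{14}\right) = 2976 + 2 \cdot \frac{1}{7} \left(24 + \frac{1}{7}\right) = 2976 + 2 \cdot \frac{1}{7} \cdot \frac{169}{7} = 2976 + \frac{338}{49} = \frac{146162}{49}$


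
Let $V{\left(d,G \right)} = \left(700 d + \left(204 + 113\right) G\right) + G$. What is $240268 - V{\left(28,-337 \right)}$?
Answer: $327834$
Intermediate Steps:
$V{\left(d,G \right)} = 318 G + 700 d$ ($V{\left(d,G \right)} = \left(700 d + 317 G\right) + G = \left(317 G + 700 d\right) + G = 318 G + 700 d$)
$240268 - V{\left(28,-337 \right)} = 240268 - \left(318 \left(-337\right) + 700 \cdot 28\right) = 240268 - \left(-107166 + 19600\right) = 240268 - -87566 = 240268 + 87566 = 327834$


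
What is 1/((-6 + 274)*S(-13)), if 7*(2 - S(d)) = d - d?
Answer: 1/536 ≈ 0.0018657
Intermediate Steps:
S(d) = 2 (S(d) = 2 - (d - d)/7 = 2 - ⅐*0 = 2 + 0 = 2)
1/((-6 + 274)*S(-13)) = 1/((-6 + 274)*2) = 1/(268*2) = 1/536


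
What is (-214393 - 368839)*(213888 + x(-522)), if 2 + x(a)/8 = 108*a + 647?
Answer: 135286494720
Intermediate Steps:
x(a) = 5160 + 864*a (x(a) = -16 + 8*(108*a + 647) = -16 + 8*(647 + 108*a) = -16 + (5176 + 864*a) = 5160 + 864*a)
(-214393 - 368839)*(213888 + x(-522)) = (-214393 - 368839)*(213888 + (5160 + 864*(-522))) = -583232*(213888 + (5160 - 451008)) = -583232*(213888 - 445848) = -583232*(-231960) = 135286494720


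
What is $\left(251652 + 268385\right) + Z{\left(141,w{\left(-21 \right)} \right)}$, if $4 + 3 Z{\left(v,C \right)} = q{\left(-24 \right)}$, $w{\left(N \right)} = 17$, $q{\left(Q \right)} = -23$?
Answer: $520028$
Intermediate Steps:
$Z{\left(v,C \right)} = -9$ ($Z{\left(v,C \right)} = - \frac{4}{3} + \frac{1}{3} \left(-23\right) = - \frac{4}{3} - \frac{23}{3} = -9$)
$\left(251652 + 268385\right) + Z{\left(141,w{\left(-21 \right)} \right)} = \left(251652 + 268385\right) - 9 = 520037 - 9 = 520028$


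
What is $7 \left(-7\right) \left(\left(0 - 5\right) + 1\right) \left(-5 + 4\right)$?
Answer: $-196$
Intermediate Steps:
$7 \left(-7\right) \left(\left(0 - 5\right) + 1\right) \left(-5 + 4\right) = - 49 \left(-5 + 1\right) \left(-1\right) = - 49 \left(\left(-4\right) \left(-1\right)\right) = \left(-49\right) 4 = -196$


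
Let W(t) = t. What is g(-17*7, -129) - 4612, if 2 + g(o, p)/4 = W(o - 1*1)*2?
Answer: -5580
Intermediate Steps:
g(o, p) = -16 + 8*o (g(o, p) = -8 + 4*((o - 1*1)*2) = -8 + 4*((o - 1)*2) = -8 + 4*((-1 + o)*2) = -8 + 4*(-2 + 2*o) = -8 + (-8 + 8*o) = -16 + 8*o)
g(-17*7, -129) - 4612 = (-16 + 8*(-17*7)) - 4612 = (-16 + 8*(-119)) - 4612 = (-16 - 952) - 4612 = -968 - 4612 = -5580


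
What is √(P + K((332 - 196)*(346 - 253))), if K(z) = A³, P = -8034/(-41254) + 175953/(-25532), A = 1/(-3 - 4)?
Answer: I*√1115386693457275192135/12902889818 ≈ 2.5884*I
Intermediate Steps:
A = -⅐ (A = 1/(-7) = -⅐ ≈ -0.14286)
P = -3526820487/526648564 (P = -8034*(-1/41254) + 175953*(-1/25532) = 4017/20627 - 175953/25532 = -3526820487/526648564 ≈ -6.6967)
K(z) = -1/343 (K(z) = (-⅐)³ = -1/343)
√(P + K((332 - 196)*(346 - 253))) = √(-3526820487/526648564 - 1/343) = √(-1210226075605/180640457452) = I*√1115386693457275192135/12902889818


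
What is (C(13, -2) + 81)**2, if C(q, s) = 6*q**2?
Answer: 1199025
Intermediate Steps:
(C(13, -2) + 81)**2 = (6*13**2 + 81)**2 = (6*169 + 81)**2 = (1014 + 81)**2 = 1095**2 = 1199025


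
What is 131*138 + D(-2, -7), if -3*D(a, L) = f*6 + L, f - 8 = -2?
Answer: 54205/3 ≈ 18068.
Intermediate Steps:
f = 6 (f = 8 - 2 = 6)
D(a, L) = -12 - L/3 (D(a, L) = -(6*6 + L)/3 = -(36 + L)/3 = -12 - L/3)
131*138 + D(-2, -7) = 131*138 + (-12 - 1/3*(-7)) = 18078 + (-12 + 7/3) = 18078 - 29/3 = 54205/3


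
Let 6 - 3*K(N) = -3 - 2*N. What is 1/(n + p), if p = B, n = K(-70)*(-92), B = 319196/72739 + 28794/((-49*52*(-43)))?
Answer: 11954363694/48080264002661 ≈ 0.00024863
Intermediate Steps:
K(N) = 3 + 2*N/3 (K(N) = 2 - (-3 - 2*N)/3 = 2 + (1 + 2*N/3) = 3 + 2*N/3)
B = 18533418655/3984787898 (B = 319196*(1/72739) + 28794/((-2548*(-43))) = 319196/72739 + 28794/109564 = 319196/72739 + 28794*(1/109564) = 319196/72739 + 14397/54782 = 18533418655/3984787898 ≈ 4.6510)
n = 12052/3 (n = (3 + (2/3)*(-70))*(-92) = (3 - 140/3)*(-92) = -131/3*(-92) = 12052/3 ≈ 4017.3)
p = 18533418655/3984787898 ≈ 4.6510
1/(n + p) = 1/(12052/3 + 18533418655/3984787898) = 1/(48080264002661/11954363694) = 11954363694/48080264002661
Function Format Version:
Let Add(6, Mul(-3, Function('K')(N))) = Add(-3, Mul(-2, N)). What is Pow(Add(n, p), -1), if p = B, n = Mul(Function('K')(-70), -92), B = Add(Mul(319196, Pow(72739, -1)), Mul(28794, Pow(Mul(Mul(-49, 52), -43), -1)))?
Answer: Rational(11954363694, 48080264002661) ≈ 0.00024863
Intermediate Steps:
Function('K')(N) = Add(3, Mul(Rational(2, 3), N)) (Function('K')(N) = Add(2, Mul(Rational(-1, 3), Add(-3, Mul(-2, N)))) = Add(2, Add(1, Mul(Rational(2, 3), N))) = Add(3, Mul(Rational(2, 3), N)))
B = Rational(18533418655, 3984787898) (B = Add(Mul(319196, Rational(1, 72739)), Mul(28794, Pow(Mul(-2548, -43), -1))) = Add(Rational(319196, 72739), Mul(28794, Pow(109564, -1))) = Add(Rational(319196, 72739), Mul(28794, Rational(1, 109564))) = Add(Rational(319196, 72739), Rational(14397, 54782)) = Rational(18533418655, 3984787898) ≈ 4.6510)
n = Rational(12052, 3) (n = Mul(Add(3, Mul(Rational(2, 3), -70)), -92) = Mul(Add(3, Rational(-140, 3)), -92) = Mul(Rational(-131, 3), -92) = Rational(12052, 3) ≈ 4017.3)
p = Rational(18533418655, 3984787898) ≈ 4.6510
Pow(Add(n, p), -1) = Pow(Add(Rational(12052, 3), Rational(18533418655, 3984787898)), -1) = Pow(Rational(48080264002661, 11954363694), -1) = Rational(11954363694, 48080264002661)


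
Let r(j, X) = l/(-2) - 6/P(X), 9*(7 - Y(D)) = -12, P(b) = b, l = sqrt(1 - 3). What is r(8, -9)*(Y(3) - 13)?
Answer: -28/9 + 7*I*sqrt(2)/3 ≈ -3.1111 + 3.2998*I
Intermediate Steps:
l = I*sqrt(2) (l = sqrt(-2) = I*sqrt(2) ≈ 1.4142*I)
Y(D) = 25/3 (Y(D) = 7 - 1/9*(-12) = 7 + 4/3 = 25/3)
r(j, X) = -6/X - I*sqrt(2)/2 (r(j, X) = (I*sqrt(2))/(-2) - 6/X = (I*sqrt(2))*(-1/2) - 6/X = -I*sqrt(2)/2 - 6/X = -6/X - I*sqrt(2)/2)
r(8, -9)*(Y(3) - 13) = (-6/(-9) - I*sqrt(2)/2)*(25/3 - 13) = (-6*(-1/9) - I*sqrt(2)/2)*(-14/3) = (2/3 - I*sqrt(2)/2)*(-14/3) = -28/9 + 7*I*sqrt(2)/3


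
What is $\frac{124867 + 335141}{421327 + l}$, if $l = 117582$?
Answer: $\frac{460008}{538909} \approx 0.85359$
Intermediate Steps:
$\frac{124867 + 335141}{421327 + l} = \frac{124867 + 335141}{421327 + 117582} = \frac{460008}{538909}$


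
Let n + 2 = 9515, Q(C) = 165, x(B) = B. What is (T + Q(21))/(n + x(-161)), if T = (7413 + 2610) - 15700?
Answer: -689/1169 ≈ -0.58939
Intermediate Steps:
n = 9513 (n = -2 + 9515 = 9513)
T = -5677 (T = 10023 - 15700 = -5677)
(T + Q(21))/(n + x(-161)) = (-5677 + 165)/(9513 - 161) = -5512/9352 = -5512*1/9352 = -689/1169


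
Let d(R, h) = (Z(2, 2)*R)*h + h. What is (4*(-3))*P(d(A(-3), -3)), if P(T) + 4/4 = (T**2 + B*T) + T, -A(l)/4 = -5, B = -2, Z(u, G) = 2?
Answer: -183012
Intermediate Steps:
A(l) = 20 (A(l) = -4*(-5) = 20)
d(R, h) = h + 2*R*h (d(R, h) = (2*R)*h + h = 2*R*h + h = h + 2*R*h)
P(T) = -1 + T**2 - T (P(T) = -1 + ((T**2 - 2*T) + T) = -1 + (T**2 - T) = -1 + T**2 - T)
(4*(-3))*P(d(A(-3), -3)) = (4*(-3))*(-1 + (-3*(1 + 2*20))**2 - (-3)*(1 + 2*20)) = -12*(-1 + (-3*(1 + 40))**2 - (-3)*(1 + 40)) = -12*(-1 + (-3*41)**2 - (-3)*41) = -12*(-1 + (-123)**2 - 1*(-123)) = -12*(-1 + 15129 + 123) = -12*15251 = -183012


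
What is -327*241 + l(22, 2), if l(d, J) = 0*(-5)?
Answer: -78807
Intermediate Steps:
l(d, J) = 0
-327*241 + l(22, 2) = -327*241 + 0 = -78807 + 0 = -78807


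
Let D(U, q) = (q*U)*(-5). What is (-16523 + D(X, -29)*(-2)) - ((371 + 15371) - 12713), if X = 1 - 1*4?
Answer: -18682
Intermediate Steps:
X = -3 (X = 1 - 4 = -3)
D(U, q) = -5*U*q (D(U, q) = (U*q)*(-5) = -5*U*q)
(-16523 + D(X, -29)*(-2)) - ((371 + 15371) - 12713) = (-16523 - 5*(-3)*(-29)*(-2)) - ((371 + 15371) - 12713) = (-16523 - 435*(-2)) - (15742 - 12713) = (-16523 + 870) - 1*3029 = -15653 - 3029 = -18682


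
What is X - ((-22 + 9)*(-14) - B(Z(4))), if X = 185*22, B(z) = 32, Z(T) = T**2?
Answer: 3920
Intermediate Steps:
X = 4070
X - ((-22 + 9)*(-14) - B(Z(4))) = 4070 - ((-22 + 9)*(-14) - 1*32) = 4070 - (-13*(-14) - 32) = 4070 - (182 - 32) = 4070 - 1*150 = 4070 - 150 = 3920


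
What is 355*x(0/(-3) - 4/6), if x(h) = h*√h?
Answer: -710*I*√6/9 ≈ -193.24*I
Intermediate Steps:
x(h) = h^(3/2)
355*x(0/(-3) - 4/6) = 355*(0/(-3) - 4/6)^(3/2) = 355*(0*(-⅓) - 4*⅙)^(3/2) = 355*(0 - ⅔)^(3/2) = 355*(-⅔)^(3/2) = 355*(-2*I*√6/9) = -710*I*√6/9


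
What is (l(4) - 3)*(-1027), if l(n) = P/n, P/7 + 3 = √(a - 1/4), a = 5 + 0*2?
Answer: 33891/4 - 7189*√19/8 ≈ 4555.7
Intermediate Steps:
a = 5 (a = 5 + 0 = 5)
P = -21 + 7*√19/2 (P = -21 + 7*√(5 - 1/4) = -21 + 7*√(5 - 1*¼) = -21 + 7*√(5 - ¼) = -21 + 7*√(19/4) = -21 + 7*(√19/2) = -21 + 7*√19/2 ≈ -5.7439)
l(n) = (-21 + 7*√19/2)/n
(l(4) - 3)*(-1027) = ((7/2)*(-6 + √19)/4 - 3)*(-1027) = ((7/2)*(¼)*(-6 + √19) - 3)*(-1027) = ((-21/4 + 7*√19/8) - 3)*(-1027) = (-33/4 + 7*√19/8)*(-1027) = 33891/4 - 7189*√19/8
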